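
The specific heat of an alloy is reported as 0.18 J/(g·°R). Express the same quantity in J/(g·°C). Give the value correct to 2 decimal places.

0.32 J/(g·°C)

Since only a temperature interval is involved, the additive offset between the scales drops out.
A change of 1°C is a change of 1.8°R, so per °C the value is 0.18 × 1.8 = 0.32.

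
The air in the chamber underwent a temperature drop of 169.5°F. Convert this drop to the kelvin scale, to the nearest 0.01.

94.17 K

Only the scale ratio 5/9 matters for a change in temperature.
169.5 × 5/9 = 94.17.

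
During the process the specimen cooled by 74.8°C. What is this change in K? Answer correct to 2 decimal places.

Celsius and kelvin degrees are the same size, so the interval is unchanged: 74.80.

74.80 K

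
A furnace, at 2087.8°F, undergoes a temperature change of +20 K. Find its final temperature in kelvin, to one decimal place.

1435.3 K

Initial temperature in Celsius: (2087.8 - 32) × 5/9 = 1142.1111°C.
The 20 K change is an interval; Kelvin and Celsius degrees are the same size, so ΔC = +20°C.
Final Celsius temperature: 1142.1111 + 20.0000 = 1162.1111°C.
In kelvin: 1162.1111 + 273.15 = 1435.3 K.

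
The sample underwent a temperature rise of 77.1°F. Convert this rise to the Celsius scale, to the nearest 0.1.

Only the scale ratio 5/9 matters for a change in temperature.
77.1 × 5/9 = 42.8.

42.8°C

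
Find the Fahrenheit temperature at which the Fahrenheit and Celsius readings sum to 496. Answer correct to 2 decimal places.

Let F be the Fahrenheit reading. The Celsius reading is C = 5/9·F - 17.7778.
Require F + C = 496: (14/9)·F - 17.7778 = 496.
F = (496 + 17.7778) / (14/9) = 330.29.

330.29°F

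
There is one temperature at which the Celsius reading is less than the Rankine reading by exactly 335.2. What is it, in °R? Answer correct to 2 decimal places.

Let R be the Rankine reading. The Celsius reading is C = 5/9·R - 273.15.
Require C - R = -335.2: (-4/9)·R - 273.15 = -335.2.
R = (-335.2 + 273.15) / (-4/9) = 139.61.

139.61°R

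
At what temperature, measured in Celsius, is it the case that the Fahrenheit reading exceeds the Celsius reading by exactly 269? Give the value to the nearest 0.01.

296.25°C

Let C be the Celsius reading. The Fahrenheit reading is F = 1.8·C + 32.
Require F - C = 269: (0.8)·C + 32 = 269.
C = (269 - 32) / (0.8) = 296.25.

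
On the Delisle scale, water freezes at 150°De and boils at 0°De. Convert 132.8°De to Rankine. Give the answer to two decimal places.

Linear interpolation between the fixed points: C = (132.8 - 150) × 100 / (0 - 150) = 11.4667°C.
Then 11.4667 × 1.8 + 491.67 = 512.31°R.

512.31°R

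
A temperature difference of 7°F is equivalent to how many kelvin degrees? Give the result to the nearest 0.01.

An interval of 1°F corresponds to 5/9 K.
7 × 5/9 = 3.89.

3.89 K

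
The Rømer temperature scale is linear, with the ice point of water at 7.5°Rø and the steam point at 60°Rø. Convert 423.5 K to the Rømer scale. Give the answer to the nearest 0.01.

First in Celsius: 423.5 - 273.15 = 150.3500°C.
Linearly onto the Rømer scale: 7.5 + (150.3500 / 100) × (60 - 7.5) = 86.43°Rø.

86.43°Rø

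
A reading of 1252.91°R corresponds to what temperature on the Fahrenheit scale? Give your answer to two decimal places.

In Celsius: (1252.91 - 491.67) × 5/9 = 422.9111°C.
In Fahrenheit: 422.9111 × 1.8 + 32 = 793.24°F.

793.24°F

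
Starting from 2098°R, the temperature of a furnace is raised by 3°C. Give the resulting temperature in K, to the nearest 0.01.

Initial temperature in Celsius: (2098 - 491.67) × 5/9 = 892.4056°C.
Final Celsius temperature: 892.4056 + 3.0000 = 895.4056°C.
In kelvin: 895.4056 + 273.15 = 1168.56 K.

1168.56 K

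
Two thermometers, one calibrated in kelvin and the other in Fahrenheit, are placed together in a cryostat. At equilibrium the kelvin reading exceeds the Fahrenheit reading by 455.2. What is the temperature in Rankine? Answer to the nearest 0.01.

10.06°R

Let x be the kelvin reading; then the Fahrenheit reading is 1.8·x - 459.67.
(1.8·x - 459.67) - x = -455.2  ⇒  (0.8)·x = 4.47  ⇒  x = 5.5875 K.
In Celsius: 5.5875 - 273.15 = -267.5625°C.
In Rankine: -267.5625 × 1.8 + 491.67 = 10.06°R.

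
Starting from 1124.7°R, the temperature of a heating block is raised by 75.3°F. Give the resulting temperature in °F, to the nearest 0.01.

740.33°F

Initial temperature in Celsius: (1124.7 - 491.67) × 5/9 = 351.6833°C.
The 75.3°F change is an interval, so only the factor 5/9 applies: +75.3 × 5/9 = +41.8333°C.
Final Celsius temperature: 351.6833 + 41.8333 = 393.5167°C.
In Fahrenheit: 393.5167 × 1.8 + 32 = 740.33°F.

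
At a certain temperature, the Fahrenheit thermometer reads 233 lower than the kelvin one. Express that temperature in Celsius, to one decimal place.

10.2°C

Let x be the kelvin reading; then the Fahrenheit reading is 1.8·x - 459.67.
(1.8·x - 459.67) - x = -233  ⇒  (0.8)·x = 226.67  ⇒  x = 283.3375 K.
In Celsius: 283.3375 - 273.15 = 10.2°C.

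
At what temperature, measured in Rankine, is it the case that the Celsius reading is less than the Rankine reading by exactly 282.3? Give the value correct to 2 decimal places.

20.59°R

Let R be the Rankine reading. The Celsius reading is C = 5/9·R - 273.15.
Require C - R = -282.3: (-4/9)·R - 273.15 = -282.3.
R = (-282.3 + 273.15) / (-4/9) = 20.59.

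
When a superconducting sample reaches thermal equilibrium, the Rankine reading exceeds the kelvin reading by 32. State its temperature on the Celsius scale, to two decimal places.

Let x be the kelvin reading; then the Rankine reading is 1.8·x.
(1.8·x) - x = 32  ⇒  (0.8)·x = 32  ⇒  x = 40.0000 K.
In Celsius: 40 - 273.15 = -233.15°C.

-233.15°C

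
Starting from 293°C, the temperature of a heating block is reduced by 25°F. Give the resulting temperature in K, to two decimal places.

552.26 K

The 25°F change is an interval, so only the factor 5/9 applies: -25 × 5/9 = -13.8889°C.
Final Celsius temperature: 293.0000 - 13.8889 = 279.1111°C.
In kelvin: 279.1111 + 273.15 = 552.26 K.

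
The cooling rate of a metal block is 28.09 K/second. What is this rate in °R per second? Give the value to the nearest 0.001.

50.562 °R/second

The quantity depends on a temperature interval, so only the ratio of degree sizes applies; the offset between the scales is irrelevant.
A change of 1 K is a change of 1.8°R, so 28.09 × 1.8 = 50.562.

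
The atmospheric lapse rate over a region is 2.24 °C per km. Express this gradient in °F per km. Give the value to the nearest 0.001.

4.032 °F/km

Since only a temperature interval is involved, the additive offset between the scales drops out.
A change of 1°C is a change of 1.8°F, so 2.24 × 1.8 = 4.032.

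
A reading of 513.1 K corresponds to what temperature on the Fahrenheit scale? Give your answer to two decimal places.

463.91°F

In Celsius: 513.1 - 273.15 = 239.9500°C.
In Fahrenheit: 239.9500 × 1.8 + 32 = 463.91°F.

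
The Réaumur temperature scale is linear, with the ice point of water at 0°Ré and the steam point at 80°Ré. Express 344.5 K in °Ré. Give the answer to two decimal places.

57.08°Ré

First in Celsius: 344.5 - 273.15 = 71.3500°C.
Linearly onto the Réaumur scale: 0 + (71.3500 / 100) × (80 - 0) = 57.08°Ré.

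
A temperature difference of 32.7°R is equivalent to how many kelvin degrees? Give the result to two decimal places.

For a temperature interval the offset drops out; only the factor 5/9 applies.
32.7 × 5/9 = 18.17.

18.17 K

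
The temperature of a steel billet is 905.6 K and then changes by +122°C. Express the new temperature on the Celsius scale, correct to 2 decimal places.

754.45°C

Initial temperature in Celsius: 905.6 - 273.15 = 632.4500°C.
Final Celsius temperature: 632.4500 + 122.0000 = 754.4500°C.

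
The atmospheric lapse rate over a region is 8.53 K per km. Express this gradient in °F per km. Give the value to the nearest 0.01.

The quantity depends on a temperature interval, so only the ratio of degree sizes applies; the offset between the scales is irrelevant.
A change of 1 K is a change of 1.8°F, so 8.53 × 1.8 = 15.35.

15.35 °F/km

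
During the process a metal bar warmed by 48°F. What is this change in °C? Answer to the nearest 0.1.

26.7°C

For a temperature interval the offset drops out; only the factor 5/9 applies.
48 × 5/9 = 26.7.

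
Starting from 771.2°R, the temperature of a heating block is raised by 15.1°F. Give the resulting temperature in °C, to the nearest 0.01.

163.68°C

Initial temperature in Celsius: (771.2 - 491.67) × 5/9 = 155.2944°C.
The 15.1°F change is an interval, so only the factor 5/9 applies: +15.1 × 5/9 = +8.3889°C.
Final Celsius temperature: 155.2944 + 8.3889 = 163.6833°C.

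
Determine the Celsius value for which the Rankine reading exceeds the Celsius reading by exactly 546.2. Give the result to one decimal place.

Let C be the Celsius reading. The Rankine reading is R = 1.8·C + 491.67.
Require R - C = 546.2: (0.8)·C + 491.67 = 546.2.
C = (546.2 - 491.67) / (0.8) = 68.2.

68.2°C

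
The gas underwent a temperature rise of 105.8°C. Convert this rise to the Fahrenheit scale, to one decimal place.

190.4°F

An interval of 1°C corresponds to 1.8°F.
105.8 × 1.8 = 190.4.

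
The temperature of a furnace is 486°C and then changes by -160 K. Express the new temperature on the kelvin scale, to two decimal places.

The 160 K change is an interval; Kelvin and Celsius degrees are the same size, so ΔC = -160°C.
Final Celsius temperature: 486.0000 - 160.0000 = 326.0000°C.
In kelvin: 326.0000 + 273.15 = 599.15 K.

599.15 K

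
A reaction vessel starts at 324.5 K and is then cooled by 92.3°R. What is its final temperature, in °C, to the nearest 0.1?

Initial temperature in Celsius: 324.5 - 273.15 = 51.3500°C.
The 92.3°R change is an interval, so only the factor 5/9 applies: -92.3 × 5/9 = -51.2778°C.
Final Celsius temperature: 51.3500 - 51.2778 = 0.0722°C.

0.1°C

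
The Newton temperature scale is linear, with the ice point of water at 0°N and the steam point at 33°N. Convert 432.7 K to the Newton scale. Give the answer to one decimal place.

First in Celsius: 432.7 - 273.15 = 159.5500°C.
Linearly onto the Newton scale: 0 + (159.5500 / 100) × (33 - 0) = 52.7°N.

52.7°N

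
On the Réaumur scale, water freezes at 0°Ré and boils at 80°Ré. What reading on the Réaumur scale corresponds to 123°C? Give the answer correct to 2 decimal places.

Linearly onto the Réaumur scale: 0 + (123.0000 / 100) × (80 - 0) = 98.40°Ré.

98.40°Ré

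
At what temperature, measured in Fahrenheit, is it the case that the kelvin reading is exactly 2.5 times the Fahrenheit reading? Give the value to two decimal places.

131.33°F

Let F be the Fahrenheit reading. The kelvin reading is K = 5/9·F + 255.372.
Require K = 2.5·F: 5/9·F + 255.372 = 2.5·F.
(-35/18)·F = -255.372  ⇒  F = 131.33.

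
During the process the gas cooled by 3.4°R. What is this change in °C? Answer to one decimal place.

An interval of 1°R corresponds to 5/9°C.
3.4 × 5/9 = 1.9.

1.9°C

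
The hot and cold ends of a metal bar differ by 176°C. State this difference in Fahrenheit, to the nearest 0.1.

Only the scale ratio 1.8 matters for a change in temperature.
176 × 1.8 = 316.8.

316.8°F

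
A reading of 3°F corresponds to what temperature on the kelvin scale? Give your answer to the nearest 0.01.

In Celsius: (3 - 32) × 5/9 = -16.1111°C.
In kelvin: -16.1111 + 273.15 = 257.04 K.

257.04 K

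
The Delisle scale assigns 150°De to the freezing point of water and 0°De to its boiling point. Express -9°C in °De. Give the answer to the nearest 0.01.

Linearly onto the Delisle scale: 150 + (-9.0000 / 100) × (0 - 150) = 163.50°De.

163.50°De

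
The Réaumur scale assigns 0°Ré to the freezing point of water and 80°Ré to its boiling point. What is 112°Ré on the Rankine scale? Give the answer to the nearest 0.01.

743.67°R

Linear interpolation between the fixed points: C = (112 - 0) × 100 / (80 - 0) = 140.0000°C.
Then 140.0000 × 1.8 + 491.67 = 743.67°R.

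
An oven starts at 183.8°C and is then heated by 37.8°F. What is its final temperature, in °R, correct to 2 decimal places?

The 37.8°F change is an interval, so only the factor 5/9 applies: +37.8 × 5/9 = +21.0000°C.
Final Celsius temperature: 183.8000 + 21.0000 = 204.8000°C.
In Rankine: 204.8000 × 1.8 + 491.67 = 860.31°R.

860.31°R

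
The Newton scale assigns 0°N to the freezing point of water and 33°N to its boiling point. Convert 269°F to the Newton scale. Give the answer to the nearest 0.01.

43.45°N

First in Celsius: (269 - 32) × 5/9 = 131.6667°C.
Linearly onto the Newton scale: 0 + (131.6667 / 100) × (33 - 0) = 43.45°N.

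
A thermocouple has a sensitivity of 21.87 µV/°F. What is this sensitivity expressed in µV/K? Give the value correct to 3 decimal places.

39.366 µV/K

The quantity depends on a temperature interval, so only the ratio of degree sizes applies; the offset between the scales is irrelevant.
A change of 1 K is a change of 1.8°F, so per K the value is 21.87 × 1.8 = 39.366.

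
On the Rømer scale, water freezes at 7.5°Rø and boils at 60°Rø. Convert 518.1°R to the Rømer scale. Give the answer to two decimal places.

15.21°Rø

First in Celsius: (518.1 - 491.67) × 5/9 = 14.6833°C.
Linearly onto the Rømer scale: 7.5 + (14.6833 / 100) × (60 - 7.5) = 15.21°Rø.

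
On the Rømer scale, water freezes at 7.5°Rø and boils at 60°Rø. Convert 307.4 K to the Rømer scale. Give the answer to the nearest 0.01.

25.48°Rø

First in Celsius: 307.4 - 273.15 = 34.2500°C.
Linearly onto the Rømer scale: 7.5 + (34.2500 / 100) × (60 - 7.5) = 25.48°Rø.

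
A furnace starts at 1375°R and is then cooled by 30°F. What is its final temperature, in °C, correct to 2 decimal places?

Initial temperature in Celsius: (1375 - 491.67) × 5/9 = 490.7389°C.
The 30°F change is an interval, so only the factor 5/9 applies: -30 × 5/9 = -16.6667°C.
Final Celsius temperature: 490.7389 - 16.6667 = 474.0722°C.

474.07°C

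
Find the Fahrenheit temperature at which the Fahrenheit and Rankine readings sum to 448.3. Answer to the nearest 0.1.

-5.7°F

Let F be the Fahrenheit reading. The Rankine reading is R = 1·F + 459.67.
Require F + R = 448.3: (2)·F + 459.67 = 448.3.
F = (448.3 - 459.67) / (2) = -5.7.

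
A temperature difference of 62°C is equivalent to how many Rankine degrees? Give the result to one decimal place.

For a temperature interval the offset drops out; only the factor 1.8 applies.
62 × 1.8 = 111.6.

111.6°R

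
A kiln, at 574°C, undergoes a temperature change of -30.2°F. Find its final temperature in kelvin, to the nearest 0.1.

830.4 K

The 30.2°F change is an interval, so only the factor 5/9 applies: -30.2 × 5/9 = -16.7778°C.
Final Celsius temperature: 574.0000 - 16.7778 = 557.2222°C.
In kelvin: 557.2222 + 273.15 = 830.4 K.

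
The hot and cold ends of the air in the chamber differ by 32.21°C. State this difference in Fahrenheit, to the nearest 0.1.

An interval of 1°C corresponds to 1.8°F.
32.21 × 1.8 = 58.0.

58.0°F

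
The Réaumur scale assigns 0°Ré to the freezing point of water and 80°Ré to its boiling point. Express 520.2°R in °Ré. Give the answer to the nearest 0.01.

First in Celsius: (520.2 - 491.67) × 5/9 = 15.8500°C.
Linearly onto the Réaumur scale: 0 + (15.8500 / 100) × (80 - 0) = 12.68°Ré.

12.68°Ré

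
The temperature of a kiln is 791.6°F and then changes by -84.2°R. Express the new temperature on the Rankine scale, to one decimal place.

1167.1°R

Initial temperature in Celsius: (791.6 - 32) × 5/9 = 422.0000°C.
The 84.2°R change is an interval, so only the factor 5/9 applies: -84.2 × 5/9 = -46.7778°C.
Final Celsius temperature: 422.0000 - 46.7778 = 375.2222°C.
In Rankine: 375.2222 × 1.8 + 491.67 = 1167.1°R.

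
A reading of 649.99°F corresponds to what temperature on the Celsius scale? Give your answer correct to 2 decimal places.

In Celsius: (649.99 - 32) × 5/9 = 343.3278°C.

343.33°C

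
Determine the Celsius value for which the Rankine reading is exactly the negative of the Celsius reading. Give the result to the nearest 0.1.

-175.6°C

Let C be the Celsius reading. The Rankine reading is R = 1.8·C + 491.67.
Require R = -1·C: 1.8·C + 491.67 = -1·C.
(2.8)·C = -491.67  ⇒  C = -175.6.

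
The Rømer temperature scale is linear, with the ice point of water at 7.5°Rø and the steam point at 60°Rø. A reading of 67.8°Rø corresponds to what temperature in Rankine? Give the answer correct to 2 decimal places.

698.41°R

Linear interpolation between the fixed points: C = (67.8 - 7.5) × 100 / (60 - 7.5) = 114.8571°C.
Then 114.8571 × 1.8 + 491.67 = 698.41°R.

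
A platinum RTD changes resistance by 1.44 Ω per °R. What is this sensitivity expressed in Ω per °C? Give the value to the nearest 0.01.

2.59 Ω per °C

Since only a temperature interval is involved, the additive offset between the scales drops out.
A change of 1°C is a change of 1.8°R, so per °C the value is 1.44 × 1.8 = 2.59.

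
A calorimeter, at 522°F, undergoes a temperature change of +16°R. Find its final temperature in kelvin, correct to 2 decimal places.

Initial temperature in Celsius: (522 - 32) × 5/9 = 272.2222°C.
The 16°R change is an interval, so only the factor 5/9 applies: +16 × 5/9 = +8.8889°C.
Final Celsius temperature: 272.2222 + 8.8889 = 281.1111°C.
In kelvin: 281.1111 + 273.15 = 554.26 K.

554.26 K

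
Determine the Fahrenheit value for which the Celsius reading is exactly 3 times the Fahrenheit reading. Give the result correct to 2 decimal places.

Let F be the Fahrenheit reading. The Celsius reading is C = 5/9·F - 17.7778.
Require C = 3·F: 5/9·F - 17.7778 = 3·F.
(-22/9)·F = 17.7778  ⇒  F = -7.27.

-7.27°F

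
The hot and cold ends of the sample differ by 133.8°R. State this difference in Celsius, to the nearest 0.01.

74.33°C

For a temperature interval the offset drops out; only the factor 5/9 applies.
133.8 × 5/9 = 74.33.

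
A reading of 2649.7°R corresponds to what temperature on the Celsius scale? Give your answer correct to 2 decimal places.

1198.91°C

In Celsius: (2649.7 - 491.67) × 5/9 = 1198.9056°C.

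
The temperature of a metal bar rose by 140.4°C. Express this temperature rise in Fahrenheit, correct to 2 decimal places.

252.72°F

Only the scale ratio 1.8 matters for a change in temperature.
140.4 × 1.8 = 252.72.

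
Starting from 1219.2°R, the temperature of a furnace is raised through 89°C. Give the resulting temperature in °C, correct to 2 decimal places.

Initial temperature in Celsius: (1219.2 - 491.67) × 5/9 = 404.1833°C.
Final Celsius temperature: 404.1833 + 89.0000 = 493.1833°C.

493.18°C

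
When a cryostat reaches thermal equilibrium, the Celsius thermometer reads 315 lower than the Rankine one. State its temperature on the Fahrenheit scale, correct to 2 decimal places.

-365.51°F

Let x be the Rankine reading; then the Celsius reading is 5/9·x - 273.15.
(5/9·x - 273.15) - x = -315  ⇒  (-4/9)·x = -41.85  ⇒  x = 94.1625°R.
In Celsius: (94.1625 - 491.67) × 5/9 = -220.8375°C.
In Fahrenheit: -220.8375 × 1.8 + 32 = -365.51°F.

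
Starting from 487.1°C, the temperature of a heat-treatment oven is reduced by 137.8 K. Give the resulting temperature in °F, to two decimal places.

660.74°F

The 137.8 K change is an interval; Kelvin and Celsius degrees are the same size, so ΔC = -137.8°C.
Final Celsius temperature: 487.1000 - 137.8000 = 349.3000°C.
In Fahrenheit: 349.3000 × 1.8 + 32 = 660.74°F.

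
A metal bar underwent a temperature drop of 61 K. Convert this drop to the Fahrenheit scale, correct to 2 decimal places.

For a temperature interval the offset drops out; only the factor 1.8 applies.
61 × 1.8 = 109.80.

109.80°F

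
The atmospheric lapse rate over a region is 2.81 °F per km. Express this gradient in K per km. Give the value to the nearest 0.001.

1.561 K/km

Since only a temperature interval is involved, the additive offset between the scales drops out.
A change of 1°F is a change of 5/9 K, so 2.81 × 5/9 = 1.561.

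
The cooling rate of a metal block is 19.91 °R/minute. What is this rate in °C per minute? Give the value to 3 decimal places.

The quantity depends on a temperature interval, so only the ratio of degree sizes applies; the offset between the scales is irrelevant.
A change of 1°R is a change of 5/9°C, so 19.91 × 5/9 = 11.061.

11.061 °C/minute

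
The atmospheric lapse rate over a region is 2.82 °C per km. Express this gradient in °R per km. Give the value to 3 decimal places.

Since only a temperature interval is involved, the additive offset between the scales drops out.
A change of 1°C is a change of 1.8°R, so 2.82 × 1.8 = 5.076.

5.076 °R/km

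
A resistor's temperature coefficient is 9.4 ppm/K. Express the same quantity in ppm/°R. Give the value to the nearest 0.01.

Since only a temperature interval is involved, the additive offset between the scales drops out.
A change of 1°R is a change of 5/9 K, so per °R the value is 9.4 × 5/9 = 5.22.

5.22 ppm/°R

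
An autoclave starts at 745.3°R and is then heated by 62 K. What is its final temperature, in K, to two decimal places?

Initial temperature in Celsius: (745.3 - 491.67) × 5/9 = 140.9056°C.
The 62 K change is an interval; Kelvin and Celsius degrees are the same size, so ΔC = +62°C.
Final Celsius temperature: 140.9056 + 62.0000 = 202.9056°C.
In kelvin: 202.9056 + 273.15 = 476.06 K.

476.06 K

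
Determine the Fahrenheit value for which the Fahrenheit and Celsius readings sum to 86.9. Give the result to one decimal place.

67.3°F

Let F be the Fahrenheit reading. The Celsius reading is C = 5/9·F - 17.7778.
Require F + C = 86.9: (14/9)·F - 17.7778 = 86.9.
F = (86.9 + 17.7778) / (14/9) = 67.3.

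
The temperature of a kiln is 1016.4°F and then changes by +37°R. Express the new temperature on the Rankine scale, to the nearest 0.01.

Initial temperature in Celsius: (1016.4 - 32) × 5/9 = 546.8889°C.
The 37°R change is an interval, so only the factor 5/9 applies: +37 × 5/9 = +20.5556°C.
Final Celsius temperature: 546.8889 + 20.5556 = 567.4444°C.
In Rankine: 567.4444 × 1.8 + 491.67 = 1513.07°R.

1513.07°R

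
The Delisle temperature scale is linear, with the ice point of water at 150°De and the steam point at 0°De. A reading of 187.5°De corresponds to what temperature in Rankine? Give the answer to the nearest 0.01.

Linear interpolation between the fixed points: C = (187.5 - 150) × 100 / (0 - 150) = -25.0000°C.
Then -25.0000 × 1.8 + 491.67 = 446.67°R.

446.67°R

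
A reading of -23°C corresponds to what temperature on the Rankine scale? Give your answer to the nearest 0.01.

In Rankine: -23.0000 × 1.8 + 491.67 = 450.27°R.

450.27°R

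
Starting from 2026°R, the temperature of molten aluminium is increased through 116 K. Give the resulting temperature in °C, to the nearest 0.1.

Initial temperature in Celsius: (2026 - 491.67) × 5/9 = 852.4056°C.
The 116 K change is an interval; Kelvin and Celsius degrees are the same size, so ΔC = +116°C.
Final Celsius temperature: 852.4056 + 116.0000 = 968.4056°C.

968.4°C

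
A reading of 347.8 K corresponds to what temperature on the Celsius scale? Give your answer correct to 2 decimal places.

In Celsius: 347.8 - 273.15 = 74.6500°C.

74.65°C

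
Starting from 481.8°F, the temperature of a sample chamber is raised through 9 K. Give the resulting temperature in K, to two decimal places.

532.04 K

Initial temperature in Celsius: (481.8 - 32) × 5/9 = 249.8889°C.
The 9 K change is an interval; Kelvin and Celsius degrees are the same size, so ΔC = +9°C.
Final Celsius temperature: 249.8889 + 9.0000 = 258.8889°C.
In kelvin: 258.8889 + 273.15 = 532.04 K.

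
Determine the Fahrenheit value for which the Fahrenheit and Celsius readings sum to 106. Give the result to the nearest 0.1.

79.6°F

Let F be the Fahrenheit reading. The Celsius reading is C = 5/9·F - 17.7778.
Require F + C = 106: (14/9)·F - 17.7778 = 106.
F = (106 + 17.7778) / (14/9) = 79.6.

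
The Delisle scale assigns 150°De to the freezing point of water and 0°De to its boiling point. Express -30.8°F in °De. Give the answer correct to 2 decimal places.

First in Celsius: (-30.8 - 32) × 5/9 = -34.8889°C.
Linearly onto the Delisle scale: 150 + (-34.8889 / 100) × (0 - 150) = 202.33°De.

202.33°De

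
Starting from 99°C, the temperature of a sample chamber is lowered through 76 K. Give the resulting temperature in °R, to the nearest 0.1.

The 76 K change is an interval; Kelvin and Celsius degrees are the same size, so ΔC = -76°C.
Final Celsius temperature: 99.0000 - 76.0000 = 23.0000°C.
In Rankine: 23.0000 × 1.8 + 491.67 = 533.1°R.

533.1°R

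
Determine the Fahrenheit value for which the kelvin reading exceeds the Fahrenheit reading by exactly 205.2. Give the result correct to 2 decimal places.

112.89°F

Let F be the Fahrenheit reading. The kelvin reading is K = 5/9·F + 255.372.
Require K - F = 205.2: (-4/9)·F + 255.372 = 205.2.
F = (205.2 - 255.372) / (-4/9) = 112.89.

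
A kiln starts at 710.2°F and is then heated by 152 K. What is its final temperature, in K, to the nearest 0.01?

Initial temperature in Celsius: (710.2 - 32) × 5/9 = 376.7778°C.
The 152 K change is an interval; Kelvin and Celsius degrees are the same size, so ΔC = +152°C.
Final Celsius temperature: 376.7778 + 152.0000 = 528.7778°C.
In kelvin: 528.7778 + 273.15 = 801.93 K.

801.93 K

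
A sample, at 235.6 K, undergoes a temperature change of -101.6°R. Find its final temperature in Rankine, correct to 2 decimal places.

322.48°R

Initial temperature in Celsius: 235.6 - 273.15 = -37.5500°C.
The 101.6°R change is an interval, so only the factor 5/9 applies: -101.6 × 5/9 = -56.4444°C.
Final Celsius temperature: -37.5500 - 56.4444 = -93.9944°C.
In Rankine: -93.9944 × 1.8 + 491.67 = 322.48°R.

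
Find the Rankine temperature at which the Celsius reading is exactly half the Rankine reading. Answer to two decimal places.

Let R be the Rankine reading. The Celsius reading is C = 5/9·R - 273.15.
Require C = 0.5·R: 5/9·R - 273.15 = 0.5·R.
(1/18)·R = 273.15  ⇒  R = 4916.70.

4916.70°R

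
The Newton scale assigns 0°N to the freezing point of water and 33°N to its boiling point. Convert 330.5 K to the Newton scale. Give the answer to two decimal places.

First in Celsius: 330.5 - 273.15 = 57.3500°C.
Linearly onto the Newton scale: 0 + (57.3500 / 100) × (33 - 0) = 18.93°N.

18.93°N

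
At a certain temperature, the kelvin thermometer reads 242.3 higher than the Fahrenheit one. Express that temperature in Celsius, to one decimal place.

-1.4°C

Let x be the Fahrenheit reading; then the kelvin reading is 5/9·x + 255.372.
(5/9·x + 255.372) - x = 242.3  ⇒  (-4/9)·x = -13.0722  ⇒  x = 29.4125°F.
In Celsius: (29.4125 - 32) × 5/9 = -1.4°C.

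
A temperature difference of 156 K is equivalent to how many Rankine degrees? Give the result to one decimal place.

An interval of 1 K corresponds to 1.8°R.
156 × 1.8 = 280.8.

280.8°R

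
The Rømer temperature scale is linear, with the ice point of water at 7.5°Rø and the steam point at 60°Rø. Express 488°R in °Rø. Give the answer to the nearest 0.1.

First in Celsius: (488 - 491.67) × 5/9 = -2.0389°C.
Linearly onto the Rømer scale: 7.5 + (-2.0389 / 100) × (60 - 7.5) = 6.4°Rø.

6.4°Rø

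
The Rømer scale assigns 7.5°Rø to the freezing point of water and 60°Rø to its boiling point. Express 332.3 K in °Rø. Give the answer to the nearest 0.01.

38.55°Rø

First in Celsius: 332.3 - 273.15 = 59.1500°C.
Linearly onto the Rømer scale: 7.5 + (59.1500 / 100) × (60 - 7.5) = 38.55°Rø.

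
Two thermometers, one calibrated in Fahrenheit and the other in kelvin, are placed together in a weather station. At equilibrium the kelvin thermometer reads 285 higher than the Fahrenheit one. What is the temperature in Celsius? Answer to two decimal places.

-54.81°C

Let x be the Fahrenheit reading; then the kelvin reading is 5/9·x + 255.372.
(5/9·x + 255.372) - x = 285  ⇒  (-4/9)·x = 29.6278  ⇒  x = -66.6625°F.
In Celsius: (-66.6625 - 32) × 5/9 = -54.81°C.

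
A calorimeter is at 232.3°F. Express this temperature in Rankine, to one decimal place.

692.0°R

In Celsius: (232.3 - 32) × 5/9 = 111.2778°C.
In Rankine: 111.2778 × 1.8 + 491.67 = 692.0°R.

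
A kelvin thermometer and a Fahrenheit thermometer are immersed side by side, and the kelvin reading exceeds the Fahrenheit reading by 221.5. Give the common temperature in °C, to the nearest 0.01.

24.56°C

Let x be the kelvin reading; then the Fahrenheit reading is 1.8·x - 459.67.
(1.8·x - 459.67) - x = -221.5  ⇒  (0.8)·x = 238.17  ⇒  x = 297.7125 K.
In Celsius: 297.7125 - 273.15 = 24.56°C.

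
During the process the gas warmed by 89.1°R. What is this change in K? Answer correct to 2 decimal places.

An interval of 1°R corresponds to 5/9 K.
89.1 × 5/9 = 49.50.

49.50 K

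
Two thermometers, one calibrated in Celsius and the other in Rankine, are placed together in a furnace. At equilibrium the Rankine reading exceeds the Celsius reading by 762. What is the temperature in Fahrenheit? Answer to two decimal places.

640.24°F

Let x be the Celsius reading; then the Rankine reading is 1.8·x + 491.67.
(1.8·x + 491.67) - x = 762  ⇒  (0.8)·x = 270.33  ⇒  x = 337.9125°C.
In Fahrenheit: 337.9125 × 1.8 + 32 = 640.24°F.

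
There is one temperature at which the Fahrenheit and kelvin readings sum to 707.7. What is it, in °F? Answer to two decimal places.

Let F be the Fahrenheit reading. The kelvin reading is K = 5/9·F + 255.372.
Require F + K = 707.7: (14/9)·F + 255.372 = 707.7.
F = (707.7 - 255.372) / (14/9) = 290.78.

290.78°F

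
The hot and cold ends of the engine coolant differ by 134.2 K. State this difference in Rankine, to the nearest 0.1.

An interval of 1 K corresponds to 1.8°R.
134.2 × 1.8 = 241.6.

241.6°R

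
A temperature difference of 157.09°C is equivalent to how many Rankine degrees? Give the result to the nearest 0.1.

An interval of 1°C corresponds to 1.8°R.
157.09 × 1.8 = 282.8.

282.8°R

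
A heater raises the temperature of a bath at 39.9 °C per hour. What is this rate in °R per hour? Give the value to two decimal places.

71.82 °R/hour

Since only a temperature interval is involved, the additive offset between the scales drops out.
A change of 1°C is a change of 1.8°R, so 39.9 × 1.8 = 71.82.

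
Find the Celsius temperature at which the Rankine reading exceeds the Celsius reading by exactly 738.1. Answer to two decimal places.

308.04°C

Let C be the Celsius reading. The Rankine reading is R = 1.8·C + 491.67.
Require R - C = 738.1: (0.8)·C + 491.67 = 738.1.
C = (738.1 - 491.67) / (0.8) = 308.04.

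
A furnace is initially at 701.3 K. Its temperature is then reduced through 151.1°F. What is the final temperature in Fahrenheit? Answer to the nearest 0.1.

Initial temperature in Celsius: 701.3 - 273.15 = 428.1500°C.
The 151.1°F change is an interval, so only the factor 5/9 applies: -151.1 × 5/9 = -83.9444°C.
Final Celsius temperature: 428.1500 - 83.9444 = 344.2056°C.
In Fahrenheit: 344.2056 × 1.8 + 32 = 651.6°F.

651.6°F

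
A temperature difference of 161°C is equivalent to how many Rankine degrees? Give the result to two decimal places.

An interval of 1°C corresponds to 1.8°R.
161 × 1.8 = 289.80.

289.80°R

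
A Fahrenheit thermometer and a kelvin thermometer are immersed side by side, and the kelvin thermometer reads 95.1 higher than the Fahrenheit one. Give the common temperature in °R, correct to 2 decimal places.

820.28°R

Let x be the Fahrenheit reading; then the kelvin reading is 5/9·x + 255.372.
(5/9·x + 255.372) - x = 95.1  ⇒  (-4/9)·x = -160.272  ⇒  x = 360.6125°F.
In Celsius: (360.6125 - 32) × 5/9 = 182.5625°C.
In Rankine: 182.5625 × 1.8 + 491.67 = 820.28°R.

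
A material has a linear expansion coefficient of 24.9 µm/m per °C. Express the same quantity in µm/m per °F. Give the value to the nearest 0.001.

13.833 µm/m per °F

The quantity depends on a temperature interval, so only the ratio of degree sizes applies; the offset between the scales is irrelevant.
A change of 1°F is a change of 5/9°C, so per °F the value is 24.9 × 5/9 = 13.833.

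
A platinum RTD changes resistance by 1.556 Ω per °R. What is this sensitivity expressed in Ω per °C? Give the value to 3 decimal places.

Since only a temperature interval is involved, the additive offset between the scales drops out.
A change of 1°C is a change of 1.8°R, so per °C the value is 1.556 × 1.8 = 2.801.

2.801 Ω per °C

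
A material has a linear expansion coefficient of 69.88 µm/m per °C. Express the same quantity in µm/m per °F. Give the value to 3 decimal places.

The quantity depends on a temperature interval, so only the ratio of degree sizes applies; the offset between the scales is irrelevant.
A change of 1°F is a change of 5/9°C, so per °F the value is 69.88 × 5/9 = 38.822.

38.822 µm/m per °F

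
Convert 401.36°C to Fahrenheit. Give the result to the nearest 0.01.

In Fahrenheit: 401.3600 × 1.8 + 32 = 754.45°F.

754.45°F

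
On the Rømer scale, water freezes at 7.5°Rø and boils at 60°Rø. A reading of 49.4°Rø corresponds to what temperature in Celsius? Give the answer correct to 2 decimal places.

79.81°C

Linear interpolation between the fixed points: C = (49.4 - 7.5) × 100 / (60 - 7.5) = 79.8095°C.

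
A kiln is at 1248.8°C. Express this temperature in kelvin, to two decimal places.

In kelvin: 1248.8000 + 273.15 = 1521.95 K.

1521.95 K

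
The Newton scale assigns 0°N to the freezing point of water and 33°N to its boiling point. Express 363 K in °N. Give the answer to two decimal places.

29.65°N

First in Celsius: 363 - 273.15 = 89.8500°C.
Linearly onto the Newton scale: 0 + (89.8500 / 100) × (33 - 0) = 29.65°N.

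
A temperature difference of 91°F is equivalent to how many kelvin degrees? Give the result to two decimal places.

Only the scale ratio 5/9 matters for a change in temperature.
91 × 5/9 = 50.56.

50.56 K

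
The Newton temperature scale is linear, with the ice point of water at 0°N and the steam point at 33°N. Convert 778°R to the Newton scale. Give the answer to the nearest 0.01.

52.49°N

First in Celsius: (778 - 491.67) × 5/9 = 159.0722°C.
Linearly onto the Newton scale: 0 + (159.0722 / 100) × (33 - 0) = 52.49°N.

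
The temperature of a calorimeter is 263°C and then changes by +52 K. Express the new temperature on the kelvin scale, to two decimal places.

588.15 K

The 52 K change is an interval; Kelvin and Celsius degrees are the same size, so ΔC = +52°C.
Final Celsius temperature: 263.0000 + 52.0000 = 315.0000°C.
In kelvin: 315.0000 + 273.15 = 588.15 K.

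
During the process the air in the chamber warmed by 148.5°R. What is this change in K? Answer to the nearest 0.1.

An interval of 1°R corresponds to 5/9 K.
148.5 × 5/9 = 82.5.

82.5 K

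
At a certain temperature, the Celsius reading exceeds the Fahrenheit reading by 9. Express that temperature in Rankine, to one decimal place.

Let x be the Fahrenheit reading; then the Celsius reading is 5/9·x - 17.7778.
(5/9·x - 17.7778) - x = 9  ⇒  (-4/9)·x = 26.7778  ⇒  x = -60.2500°F.
In Celsius: (-60.25 - 32) × 5/9 = -51.2500°C.
In Rankine: -51.2500 × 1.8 + 491.67 = 399.4°R.

399.4°R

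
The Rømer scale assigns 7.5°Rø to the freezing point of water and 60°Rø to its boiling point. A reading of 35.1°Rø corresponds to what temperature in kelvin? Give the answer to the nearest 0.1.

Linear interpolation between the fixed points: C = (35.1 - 7.5) × 100 / (60 - 7.5) = 52.5714°C.
Then 52.5714 + 273.15 = 325.7 K.

325.7 K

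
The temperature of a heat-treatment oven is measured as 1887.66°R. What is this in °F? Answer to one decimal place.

1428.0°F

In Celsius: (1887.66 - 491.67) × 5/9 = 775.5500°C.
In Fahrenheit: 775.5500 × 1.8 + 32 = 1428.0°F.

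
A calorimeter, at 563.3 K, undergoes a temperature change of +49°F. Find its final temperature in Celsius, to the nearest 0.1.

Initial temperature in Celsius: 563.3 - 273.15 = 290.1500°C.
The 49°F change is an interval, so only the factor 5/9 applies: +49 × 5/9 = +27.2222°C.
Final Celsius temperature: 290.1500 + 27.2222 = 317.3722°C.

317.4°C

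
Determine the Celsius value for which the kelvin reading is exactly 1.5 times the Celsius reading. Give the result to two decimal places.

Let C be the Celsius reading. The kelvin reading is K = 1·C + 273.15.
Require K = 1.5·C: 1·C + 273.15 = 1.5·C.
(-0.5)·C = -273.15  ⇒  C = 546.30.

546.30°C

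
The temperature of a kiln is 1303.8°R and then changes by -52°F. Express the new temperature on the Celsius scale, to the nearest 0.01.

Initial temperature in Celsius: (1303.8 - 491.67) × 5/9 = 451.1833°C.
The 52°F change is an interval, so only the factor 5/9 applies: -52 × 5/9 = -28.8889°C.
Final Celsius temperature: 451.1833 - 28.8889 = 422.2944°C.

422.29°C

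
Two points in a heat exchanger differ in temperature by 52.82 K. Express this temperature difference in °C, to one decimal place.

Kelvin and Celsius degrees are the same size, so the interval is unchanged: 52.8.

52.8°C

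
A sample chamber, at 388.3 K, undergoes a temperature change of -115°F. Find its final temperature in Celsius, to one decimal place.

51.3°C

Initial temperature in Celsius: 388.3 - 273.15 = 115.1500°C.
The 115°F change is an interval, so only the factor 5/9 applies: -115 × 5/9 = -63.8889°C.
Final Celsius temperature: 115.1500 - 63.8889 = 51.2611°C.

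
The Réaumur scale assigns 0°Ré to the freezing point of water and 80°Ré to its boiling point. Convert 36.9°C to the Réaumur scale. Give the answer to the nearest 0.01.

29.52°Ré

Linearly onto the Réaumur scale: 0 + (36.9000 / 100) × (80 - 0) = 29.52°Ré.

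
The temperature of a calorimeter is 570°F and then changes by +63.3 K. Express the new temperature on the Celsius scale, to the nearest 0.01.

362.19°C

Initial temperature in Celsius: (570 - 32) × 5/9 = 298.8889°C.
The 63.3 K change is an interval; Kelvin and Celsius degrees are the same size, so ΔC = +63.3°C.
Final Celsius temperature: 298.8889 + 63.3000 = 362.1889°C.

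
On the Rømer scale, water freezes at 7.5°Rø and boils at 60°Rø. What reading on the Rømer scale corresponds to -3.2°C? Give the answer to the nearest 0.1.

Linearly onto the Rømer scale: 7.5 + (-3.2000 / 100) × (60 - 7.5) = 5.8°Rø.

5.8°Rø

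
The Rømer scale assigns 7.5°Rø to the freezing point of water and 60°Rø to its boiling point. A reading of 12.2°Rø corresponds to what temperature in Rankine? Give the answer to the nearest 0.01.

507.78°R

Linear interpolation between the fixed points: C = (12.2 - 7.5) × 100 / (60 - 7.5) = 8.9524°C.
Then 8.9524 × 1.8 + 491.67 = 507.78°R.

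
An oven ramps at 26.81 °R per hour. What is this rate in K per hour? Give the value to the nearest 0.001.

The quantity depends on a temperature interval, so only the ratio of degree sizes applies; the offset between the scales is irrelevant.
A change of 1°R is a change of 5/9 K, so 26.81 × 5/9 = 14.894.

14.894 K/hour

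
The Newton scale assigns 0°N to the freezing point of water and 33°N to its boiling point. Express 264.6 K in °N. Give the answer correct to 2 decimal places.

-2.82°N

First in Celsius: 264.6 - 273.15 = -8.5500°C.
Linearly onto the Newton scale: 0 + (-8.5500 / 100) × (33 - 0) = -2.82°N.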